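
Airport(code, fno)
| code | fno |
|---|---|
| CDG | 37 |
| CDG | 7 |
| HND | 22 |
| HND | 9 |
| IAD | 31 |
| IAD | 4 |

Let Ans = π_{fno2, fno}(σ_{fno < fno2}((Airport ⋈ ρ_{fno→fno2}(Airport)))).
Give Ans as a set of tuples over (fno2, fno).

ρ[fno→fno2]: schema becomes (code, fno2); tuples unchanged.
Airport ⋈ ρ_{fno→fno2}(Airport) (natural join on code): {(CDG, 37, 37), (CDG, 37, 7), (CDG, 7, 37), (CDG, 7, 7), (HND, 22, 22), (HND, 22, 9), (HND, 9, 22), (HND, 9, 9), (IAD, 31, 31), (IAD, 31, 4), (IAD, 4, 31), (IAD, 4, 4)}
Apply σ_{fno < fno2}; surviving tuples: {(CDG, 7, 37), (HND, 9, 22), (IAD, 4, 31)}
π_{fno2, fno} gives {(22, 9), (31, 4), (37, 7)}.

{(22, 9), (31, 4), (37, 7)}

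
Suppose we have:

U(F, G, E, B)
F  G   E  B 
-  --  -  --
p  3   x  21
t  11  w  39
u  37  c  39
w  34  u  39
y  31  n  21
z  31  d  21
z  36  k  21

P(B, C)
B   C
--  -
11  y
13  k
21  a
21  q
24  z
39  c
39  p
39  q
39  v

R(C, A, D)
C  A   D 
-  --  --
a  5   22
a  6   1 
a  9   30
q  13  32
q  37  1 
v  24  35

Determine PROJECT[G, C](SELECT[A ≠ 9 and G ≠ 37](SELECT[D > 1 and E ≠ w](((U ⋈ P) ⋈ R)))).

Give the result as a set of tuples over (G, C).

{(3, a), (3, q), (31, a), (31, q), (34, q), (34, v), (36, a), (36, q)}

Joining U and P on B yields {(p, 3, x, 21, a), (p, 3, x, 21, q), (t, 11, w, 39, c), (t, 11, w, 39, p), (t, 11, w, 39, q), (t, 11, w, 39, v), (u, 37, c, 39, c), (u, 37, c, 39, p), (u, 37, c, 39, q), (u, 37, c, 39, v), (w, 34, u, 39, c), (w, 34, u, 39, p), (w, 34, u, 39, q), (w, 34, u, 39, v), (y, 31, n, 21, a), (y, 31, n, 21, q), (z, 31, d, 21, a), (z, 31, d, 21, q), (z, 36, k, 21, a), (z, 36, k, 21, q)}.
Joining (U ⋈ P) and R on C yields {(p, 3, x, 21, a, 5, 22), (p, 3, x, 21, a, 6, 1), (p, 3, x, 21, a, 9, 30), (p, 3, x, 21, q, 13, 32), (p, 3, x, 21, q, 37, 1), (t, 11, w, 39, q, 13, 32), (t, 11, w, 39, q, 37, 1), (t, 11, w, 39, v, 24, 35), (u, 37, c, 39, q, 13, 32), (u, 37, c, 39, q, 37, 1), (u, 37, c, 39, v, 24, 35), (w, 34, u, 39, q, 13, 32), (w, 34, u, 39, q, 37, 1), (w, 34, u, 39, v, 24, 35), (y, 31, n, 21, a, 5, 22), (y, 31, n, 21, a, 6, 1), (y, 31, n, 21, a, 9, 30), (y, 31, n, 21, q, 13, 32), (y, 31, n, 21, q, 37, 1), (z, 31, d, 21, a, 5, 22), (z, 31, d, 21, a, 6, 1), (z, 31, d, 21, a, 9, 30), (z, 31, d, 21, q, 13, 32), (z, 31, d, 21, q, 37, 1), (z, 36, k, 21, a, 5, 22), (z, 36, k, 21, a, 6, 1), (z, 36, k, 21, a, 9, 30), (z, 36, k, 21, q, 13, 32), (z, 36, k, 21, q, 37, 1)}.
Filtering on D > 1 and E ≠ w leaves {(p, 3, x, 21, a, 5, 22), (p, 3, x, 21, a, 9, 30), (p, 3, x, 21, q, 13, 32), (u, 37, c, 39, q, 13, 32), (u, 37, c, 39, v, 24, 35), (w, 34, u, 39, q, 13, 32), (w, 34, u, 39, v, 24, 35), (y, 31, n, 21, a, 5, 22), (y, 31, n, 21, a, 9, 30), (y, 31, n, 21, q, 13, 32), (z, 31, d, 21, a, 5, 22), (z, 31, d, 21, a, 9, 30), (z, 31, d, 21, q, 13, 32), (z, 36, k, 21, a, 5, 22), (z, 36, k, 21, a, 9, 30), (z, 36, k, 21, q, 13, 32)}.
Filtering on A ≠ 9 and G ≠ 37 leaves {(p, 3, x, 21, a, 5, 22), (p, 3, x, 21, q, 13, 32), (w, 34, u, 39, q, 13, 32), (w, 34, u, 39, v, 24, 35), (y, 31, n, 21, a, 5, 22), (y, 31, n, 21, q, 13, 32), (z, 31, d, 21, a, 5, 22), (z, 31, d, 21, q, 13, 32), (z, 36, k, 21, a, 5, 22), (z, 36, k, 21, q, 13, 32)}.
Keep only column(s) G, C (2 duplicate(s) eliminated): {(3, a), (3, q), (31, a), (31, q), (34, q), (34, v), (36, a), (36, q)}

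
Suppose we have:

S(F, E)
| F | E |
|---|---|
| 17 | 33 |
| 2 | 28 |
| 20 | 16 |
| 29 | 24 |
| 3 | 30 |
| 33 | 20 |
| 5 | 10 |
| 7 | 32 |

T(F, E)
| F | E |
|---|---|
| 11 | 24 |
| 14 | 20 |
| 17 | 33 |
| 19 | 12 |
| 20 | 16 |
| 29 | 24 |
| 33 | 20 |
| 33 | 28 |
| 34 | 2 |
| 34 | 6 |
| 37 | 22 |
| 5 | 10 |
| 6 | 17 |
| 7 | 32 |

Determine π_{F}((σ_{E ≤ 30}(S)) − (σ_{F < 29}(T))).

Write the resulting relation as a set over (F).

{2, 29, 3, 33}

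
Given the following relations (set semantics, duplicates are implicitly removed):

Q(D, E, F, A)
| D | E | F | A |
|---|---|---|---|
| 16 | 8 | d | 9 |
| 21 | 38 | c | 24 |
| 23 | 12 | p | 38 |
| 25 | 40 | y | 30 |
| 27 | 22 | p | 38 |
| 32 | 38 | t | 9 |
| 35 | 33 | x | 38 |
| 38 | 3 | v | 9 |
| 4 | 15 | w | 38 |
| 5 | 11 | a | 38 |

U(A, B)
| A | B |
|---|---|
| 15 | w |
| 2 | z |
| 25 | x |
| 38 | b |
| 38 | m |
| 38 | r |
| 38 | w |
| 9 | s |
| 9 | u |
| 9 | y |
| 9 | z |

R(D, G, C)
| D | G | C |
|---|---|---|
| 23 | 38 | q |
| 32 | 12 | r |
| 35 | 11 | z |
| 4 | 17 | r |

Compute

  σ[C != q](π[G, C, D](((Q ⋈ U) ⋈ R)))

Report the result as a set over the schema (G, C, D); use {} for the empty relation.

Natural join on A: {(16, 8, d, 9, s), (16, 8, d, 9, u), (16, 8, d, 9, y), (16, 8, d, 9, z), (23, 12, p, 38, b), (23, 12, p, 38, m), (23, 12, p, 38, r), (23, 12, p, 38, w), (27, 22, p, 38, b), (27, 22, p, 38, m), (27, 22, p, 38, r), (27, 22, p, 38, w), (32, 38, t, 9, s), (32, 38, t, 9, u), (32, 38, t, 9, y), (32, 38, t, 9, z), (35, 33, x, 38, b), (35, 33, x, 38, m), (35, 33, x, 38, r), (35, 33, x, 38, w), (38, 3, v, 9, s), (38, 3, v, 9, u), (38, 3, v, 9, y), (38, 3, v, 9, z), (4, 15, w, 38, b), (4, 15, w, 38, m), (4, 15, w, 38, r), (4, 15, w, 38, w), (5, 11, a, 38, b), (5, 11, a, 38, m), (5, 11, a, 38, r), (5, 11, a, 38, w)}
Natural join on D: {(23, 12, p, 38, b, 38, q), (23, 12, p, 38, m, 38, q), (23, 12, p, 38, r, 38, q), (23, 12, p, 38, w, 38, q), (32, 38, t, 9, s, 12, r), (32, 38, t, 9, u, 12, r), (32, 38, t, 9, y, 12, r), (32, 38, t, 9, z, 12, r), (35, 33, x, 38, b, 11, z), (35, 33, x, 38, m, 11, z), (35, 33, x, 38, r, 11, z), (35, 33, x, 38, w, 11, z), (4, 15, w, 38, b, 17, r), (4, 15, w, 38, m, 17, r), (4, 15, w, 38, r, 17, r), (4, 15, w, 38, w, 17, r)}
π_{G, C, D} gives {(11, z, 35), (12, r, 32), (17, r, 4), (38, q, 23)} (12 duplicate(s) eliminated).
Selection C != q: {(11, z, 35), (12, r, 32), (17, r, 4)}

{(11, z, 35), (12, r, 32), (17, r, 4)}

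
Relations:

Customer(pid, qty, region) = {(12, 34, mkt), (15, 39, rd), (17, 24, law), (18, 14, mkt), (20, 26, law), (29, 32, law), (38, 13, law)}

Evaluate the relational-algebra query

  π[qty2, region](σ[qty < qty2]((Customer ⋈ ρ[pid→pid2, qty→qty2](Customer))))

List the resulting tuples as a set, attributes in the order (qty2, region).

ρ[pid→pid2, qty→qty2]: schema becomes (pid2, qty2, region); tuples unchanged.
Joining Customer and ρ[pid→pid2, qty→qty2](Customer) on region yields {(12, 34, mkt, 12, 34), (12, 34, mkt, 18, 14), (15, 39, rd, 15, 39), (17, 24, law, 17, 24), (17, 24, law, 20, 26), (17, 24, law, 29, 32), (17, 24, law, 38, 13), (18, 14, mkt, 12, 34), (18, 14, mkt, 18, 14), (20, 26, law, 17, 24), (20, 26, law, 20, 26), (20, 26, law, 29, 32), (20, 26, law, 38, 13), (29, 32, law, 17, 24), (29, 32, law, 20, 26), (29, 32, law, 29, 32), (29, 32, law, 38, 13), (38, 13, law, 17, 24), (38, 13, law, 20, 26), (38, 13, law, 29, 32), (38, 13, law, 38, 13)}.
Apply σ_{qty < qty2}; surviving tuples: {(17, 24, law, 20, 26), (17, 24, law, 29, 32), (18, 14, mkt, 12, 34), (20, 26, law, 29, 32), (38, 13, law, 17, 24), (38, 13, law, 20, 26), (38, 13, law, 29, 32)}
π[qty2, region]: project onto (qty2, region) (3 duplicate(s) eliminated) → {(24, law), (26, law), (32, law), (34, mkt)}

{(24, law), (26, law), (32, law), (34, mkt)}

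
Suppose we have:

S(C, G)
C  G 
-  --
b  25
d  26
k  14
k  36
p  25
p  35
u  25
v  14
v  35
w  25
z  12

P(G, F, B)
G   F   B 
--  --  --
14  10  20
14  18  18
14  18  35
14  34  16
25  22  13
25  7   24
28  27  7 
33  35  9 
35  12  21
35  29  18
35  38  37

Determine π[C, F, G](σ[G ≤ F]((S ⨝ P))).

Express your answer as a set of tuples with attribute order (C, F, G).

{(k, 18, 14), (k, 34, 14), (p, 38, 35), (v, 18, 14), (v, 34, 14), (v, 38, 35)}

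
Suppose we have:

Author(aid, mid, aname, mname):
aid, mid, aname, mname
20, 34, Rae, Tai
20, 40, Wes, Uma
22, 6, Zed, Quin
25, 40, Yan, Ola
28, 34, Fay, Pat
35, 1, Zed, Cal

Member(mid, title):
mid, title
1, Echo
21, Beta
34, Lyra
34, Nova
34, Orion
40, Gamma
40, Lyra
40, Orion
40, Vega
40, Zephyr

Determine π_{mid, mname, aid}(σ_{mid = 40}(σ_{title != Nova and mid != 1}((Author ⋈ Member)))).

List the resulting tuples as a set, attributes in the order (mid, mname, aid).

{(40, Ola, 25), (40, Uma, 20)}

Natural join on mid: {(20, 34, Rae, Tai, Lyra), (20, 34, Rae, Tai, Nova), (20, 34, Rae, Tai, Orion), (20, 40, Wes, Uma, Gamma), (20, 40, Wes, Uma, Lyra), (20, 40, Wes, Uma, Orion), (20, 40, Wes, Uma, Vega), (20, 40, Wes, Uma, Zephyr), (25, 40, Yan, Ola, Gamma), (25, 40, Yan, Ola, Lyra), (25, 40, Yan, Ola, Orion), (25, 40, Yan, Ola, Vega), (25, 40, Yan, Ola, Zephyr), (28, 34, Fay, Pat, Lyra), (28, 34, Fay, Pat, Nova), (28, 34, Fay, Pat, Orion), (35, 1, Zed, Cal, Echo)}
σ[title != Nova and mid != 1]: keep tuples satisfying title != Nova and mid != 1 → {(20, 34, Rae, Tai, Lyra), (20, 34, Rae, Tai, Orion), (20, 40, Wes, Uma, Gamma), (20, 40, Wes, Uma, Lyra), (20, 40, Wes, Uma, Orion), (20, 40, Wes, Uma, Vega), (20, 40, Wes, Uma, Zephyr), (25, 40, Yan, Ola, Gamma), (25, 40, Yan, Ola, Lyra), (25, 40, Yan, Ola, Orion), (25, 40, Yan, Ola, Vega), (25, 40, Yan, Ola, Zephyr), (28, 34, Fay, Pat, Lyra), (28, 34, Fay, Pat, Orion)}
σ[mid = 40]: keep tuples satisfying mid = 40 → {(20, 40, Wes, Uma, Gamma), (20, 40, Wes, Uma, Lyra), (20, 40, Wes, Uma, Orion), (20, 40, Wes, Uma, Vega), (20, 40, Wes, Uma, Zephyr), (25, 40, Yan, Ola, Gamma), (25, 40, Yan, Ola, Lyra), (25, 40, Yan, Ola, Orion), (25, 40, Yan, Ola, Vega), (25, 40, Yan, Ola, Zephyr)}
Projecting to mid, mname, aid (8 duplicate(s) eliminated): {(40, Ola, 25), (40, Uma, 20)}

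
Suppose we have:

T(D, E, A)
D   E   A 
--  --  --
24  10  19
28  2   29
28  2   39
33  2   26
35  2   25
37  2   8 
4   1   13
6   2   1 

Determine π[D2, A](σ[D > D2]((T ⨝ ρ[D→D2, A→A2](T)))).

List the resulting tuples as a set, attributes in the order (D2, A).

{(28, 25), (28, 26), (28, 8), (33, 25), (33, 8), (35, 8), (6, 25), (6, 26), (6, 29), (6, 39), (6, 8)}

ρ[D→D2, A→A2]: schema becomes (D2, E, A2); tuples unchanged.
Natural join on E: {(24, 10, 19, 24, 19), (28, 2, 29, 28, 29), (28, 2, 29, 28, 39), (28, 2, 29, 33, 26), (28, 2, 29, 35, 25), (28, 2, 29, 37, 8), (28, 2, 29, 6, 1), (28, 2, 39, 28, 29), (28, 2, 39, 28, 39), (28, 2, 39, 33, 26), (28, 2, 39, 35, 25), (28, 2, 39, 37, 8), (28, 2, 39, 6, 1), (33, 2, 26, 28, 29), (33, 2, 26, 28, 39), (33, 2, 26, 33, 26), (33, 2, 26, 35, 25), (33, 2, 26, 37, 8), (33, 2, 26, 6, 1), (35, 2, 25, 28, 29), (35, 2, 25, 28, 39), (35, 2, 25, 33, 26), (35, 2, 25, 35, 25), (35, 2, 25, 37, 8), (35, 2, 25, 6, 1), (37, 2, 8, 28, 29), (37, 2, 8, 28, 39), (37, 2, 8, 33, 26), (37, 2, 8, 35, 25), (37, 2, 8, 37, 8), (37, 2, 8, 6, 1), (4, 1, 13, 4, 13), (6, 2, 1, 28, 29), (6, 2, 1, 28, 39), (6, 2, 1, 33, 26), (6, 2, 1, 35, 25), (6, 2, 1, 37, 8), (6, 2, 1, 6, 1)}
Filtering on D > D2 leaves {(28, 2, 29, 6, 1), (28, 2, 39, 6, 1), (33, 2, 26, 28, 29), (33, 2, 26, 28, 39), (33, 2, 26, 6, 1), (35, 2, 25, 28, 29), (35, 2, 25, 28, 39), (35, 2, 25, 33, 26), (35, 2, 25, 6, 1), (37, 2, 8, 28, 29), (37, 2, 8, 28, 39), (37, 2, 8, 33, 26), (37, 2, 8, 35, 25), (37, 2, 8, 6, 1)}.
π[D2, A]: project onto (D2, A) (3 duplicate(s) eliminated) → {(28, 25), (28, 26), (28, 8), (33, 25), (33, 8), (35, 8), (6, 25), (6, 26), (6, 29), (6, 39), (6, 8)}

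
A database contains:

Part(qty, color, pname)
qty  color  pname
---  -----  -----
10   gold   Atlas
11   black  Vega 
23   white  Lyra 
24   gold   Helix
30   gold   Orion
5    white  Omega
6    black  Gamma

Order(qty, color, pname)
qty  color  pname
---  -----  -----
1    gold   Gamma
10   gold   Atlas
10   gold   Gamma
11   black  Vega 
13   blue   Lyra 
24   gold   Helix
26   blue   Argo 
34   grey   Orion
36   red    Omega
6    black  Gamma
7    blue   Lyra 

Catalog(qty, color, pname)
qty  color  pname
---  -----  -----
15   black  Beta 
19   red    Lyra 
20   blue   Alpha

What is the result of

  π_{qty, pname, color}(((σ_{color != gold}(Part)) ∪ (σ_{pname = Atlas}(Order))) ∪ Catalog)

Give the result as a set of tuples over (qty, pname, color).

Apply σ_{color != gold}; surviving tuples: {(11, black, Vega), (23, white, Lyra), (5, white, Omega), (6, black, Gamma)}
Apply σ_{pname = Atlas}; surviving tuples: {(10, gold, Atlas)}
Taking the union: {(10, gold, Atlas), (11, black, Vega), (23, white, Lyra), (5, white, Omega), (6, black, Gamma)}
Taking the union: {(10, gold, Atlas), (11, black, Vega), (15, black, Beta), (19, red, Lyra), (20, blue, Alpha), (23, white, Lyra), (5, white, Omega), (6, black, Gamma)}
π[qty, pname, color]: project onto (qty, pname, color) → {(10, Atlas, gold), (11, Vega, black), (15, Beta, black), (19, Lyra, red), (20, Alpha, blue), (23, Lyra, white), (5, Omega, white), (6, Gamma, black)}

{(10, Atlas, gold), (11, Vega, black), (15, Beta, black), (19, Lyra, red), (20, Alpha, blue), (23, Lyra, white), (5, Omega, white), (6, Gamma, black)}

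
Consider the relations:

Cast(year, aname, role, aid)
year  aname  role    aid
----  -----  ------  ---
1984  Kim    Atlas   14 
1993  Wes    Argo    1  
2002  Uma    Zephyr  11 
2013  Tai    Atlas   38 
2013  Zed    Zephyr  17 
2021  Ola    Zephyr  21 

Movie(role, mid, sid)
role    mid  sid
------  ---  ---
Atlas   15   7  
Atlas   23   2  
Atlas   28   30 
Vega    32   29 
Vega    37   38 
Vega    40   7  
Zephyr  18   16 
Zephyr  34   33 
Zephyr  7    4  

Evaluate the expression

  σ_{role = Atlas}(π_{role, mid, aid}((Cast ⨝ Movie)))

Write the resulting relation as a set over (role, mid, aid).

{(Atlas, 15, 14), (Atlas, 15, 38), (Atlas, 23, 14), (Atlas, 23, 38), (Atlas, 28, 14), (Atlas, 28, 38)}

Natural join on role: {(1984, Kim, Atlas, 14, 15, 7), (1984, Kim, Atlas, 14, 23, 2), (1984, Kim, Atlas, 14, 28, 30), (2002, Uma, Zephyr, 11, 18, 16), (2002, Uma, Zephyr, 11, 34, 33), (2002, Uma, Zephyr, 11, 7, 4), (2013, Tai, Atlas, 38, 15, 7), (2013, Tai, Atlas, 38, 23, 2), (2013, Tai, Atlas, 38, 28, 30), (2013, Zed, Zephyr, 17, 18, 16), (2013, Zed, Zephyr, 17, 34, 33), (2013, Zed, Zephyr, 17, 7, 4), (2021, Ola, Zephyr, 21, 18, 16), (2021, Ola, Zephyr, 21, 34, 33), (2021, Ola, Zephyr, 21, 7, 4)}
π[role, mid, aid]: project onto (role, mid, aid) → {(Atlas, 15, 14), (Atlas, 15, 38), (Atlas, 23, 14), (Atlas, 23, 38), (Atlas, 28, 14), (Atlas, 28, 38), (Zephyr, 18, 11), (Zephyr, 18, 17), (Zephyr, 18, 21), (Zephyr, 34, 11), (Zephyr, 34, 17), (Zephyr, 34, 21), (Zephyr, 7, 11), (Zephyr, 7, 17), (Zephyr, 7, 21)}
Apply σ_{role = Atlas}; surviving tuples: {(Atlas, 15, 14), (Atlas, 15, 38), (Atlas, 23, 14), (Atlas, 23, 38), (Atlas, 28, 14), (Atlas, 28, 38)}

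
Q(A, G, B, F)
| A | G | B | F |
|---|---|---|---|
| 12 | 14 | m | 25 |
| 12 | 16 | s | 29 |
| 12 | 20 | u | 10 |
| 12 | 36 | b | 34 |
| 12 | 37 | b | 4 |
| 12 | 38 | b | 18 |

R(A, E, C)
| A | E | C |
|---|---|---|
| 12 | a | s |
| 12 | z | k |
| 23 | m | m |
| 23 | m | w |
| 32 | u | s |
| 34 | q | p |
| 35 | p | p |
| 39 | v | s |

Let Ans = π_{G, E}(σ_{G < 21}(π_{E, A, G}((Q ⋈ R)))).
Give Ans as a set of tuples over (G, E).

{(14, a), (14, z), (16, a), (16, z), (20, a), (20, z)}

Natural join on A: {(12, 14, m, 25, a, s), (12, 14, m, 25, z, k), (12, 16, s, 29, a, s), (12, 16, s, 29, z, k), (12, 20, u, 10, a, s), (12, 20, u, 10, z, k), (12, 36, b, 34, a, s), (12, 36, b, 34, z, k), (12, 37, b, 4, a, s), (12, 37, b, 4, z, k), (12, 38, b, 18, a, s), (12, 38, b, 18, z, k)}
Keep only column(s) E, A, G: {(a, 12, 14), (a, 12, 16), (a, 12, 20), (a, 12, 36), (a, 12, 37), (a, 12, 38), (z, 12, 14), (z, 12, 16), (z, 12, 20), (z, 12, 36), (z, 12, 37), (z, 12, 38)}
σ[G < 21]: keep tuples satisfying G < 21 → {(a, 12, 14), (a, 12, 16), (a, 12, 20), (z, 12, 14), (z, 12, 16), (z, 12, 20)}
Keep only column(s) G, E: {(14, a), (14, z), (16, a), (16, z), (20, a), (20, z)}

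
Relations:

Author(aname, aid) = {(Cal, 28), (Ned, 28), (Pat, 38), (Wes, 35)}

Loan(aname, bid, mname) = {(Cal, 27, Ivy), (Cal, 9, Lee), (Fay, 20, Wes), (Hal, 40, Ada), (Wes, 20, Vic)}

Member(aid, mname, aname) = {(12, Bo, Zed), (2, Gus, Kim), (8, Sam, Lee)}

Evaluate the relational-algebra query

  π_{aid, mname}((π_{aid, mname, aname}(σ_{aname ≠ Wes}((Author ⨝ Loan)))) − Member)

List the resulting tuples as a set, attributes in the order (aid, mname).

{(28, Ivy), (28, Lee)}

Joining Author and Loan on aname yields {(Cal, 28, 27, Ivy), (Cal, 28, 9, Lee), (Wes, 35, 20, Vic)}.
σ[aname ≠ Wes]: keep tuples satisfying aname ≠ Wes → {(Cal, 28, 27, Ivy), (Cal, 28, 9, Lee)}
Keep only column(s) aid, mname, aname: {(28, Ivy, Cal), (28, Lee, Cal)}
Set difference of the two operands is {(28, Ivy, Cal), (28, Lee, Cal)}.
Keep only column(s) aid, mname: {(28, Ivy), (28, Lee)}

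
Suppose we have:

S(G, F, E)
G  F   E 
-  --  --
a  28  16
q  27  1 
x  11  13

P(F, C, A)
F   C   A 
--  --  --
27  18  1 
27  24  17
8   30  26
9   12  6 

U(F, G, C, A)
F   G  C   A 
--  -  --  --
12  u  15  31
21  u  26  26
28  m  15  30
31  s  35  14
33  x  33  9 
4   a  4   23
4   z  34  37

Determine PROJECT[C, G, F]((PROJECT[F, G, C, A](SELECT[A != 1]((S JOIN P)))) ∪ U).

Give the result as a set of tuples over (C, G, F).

S ⋈ P (natural join on F): {(q, 27, 1, 18, 1), (q, 27, 1, 24, 17)}
Apply σ_{A != 1}; surviving tuples: {(q, 27, 1, 24, 17)}
Keep only column(s) F, G, C, A: {(27, q, 24, 17)}
Set union of the two operands is {(12, u, 15, 31), (21, u, 26, 26), (27, q, 24, 17), (28, m, 15, 30), (31, s, 35, 14), (33, x, 33, 9), (4, a, 4, 23), (4, z, 34, 37)}.
Keep only column(s) C, G, F: {(15, m, 28), (15, u, 12), (24, q, 27), (26, u, 21), (33, x, 33), (34, z, 4), (35, s, 31), (4, a, 4)}

{(15, m, 28), (15, u, 12), (24, q, 27), (26, u, 21), (33, x, 33), (34, z, 4), (35, s, 31), (4, a, 4)}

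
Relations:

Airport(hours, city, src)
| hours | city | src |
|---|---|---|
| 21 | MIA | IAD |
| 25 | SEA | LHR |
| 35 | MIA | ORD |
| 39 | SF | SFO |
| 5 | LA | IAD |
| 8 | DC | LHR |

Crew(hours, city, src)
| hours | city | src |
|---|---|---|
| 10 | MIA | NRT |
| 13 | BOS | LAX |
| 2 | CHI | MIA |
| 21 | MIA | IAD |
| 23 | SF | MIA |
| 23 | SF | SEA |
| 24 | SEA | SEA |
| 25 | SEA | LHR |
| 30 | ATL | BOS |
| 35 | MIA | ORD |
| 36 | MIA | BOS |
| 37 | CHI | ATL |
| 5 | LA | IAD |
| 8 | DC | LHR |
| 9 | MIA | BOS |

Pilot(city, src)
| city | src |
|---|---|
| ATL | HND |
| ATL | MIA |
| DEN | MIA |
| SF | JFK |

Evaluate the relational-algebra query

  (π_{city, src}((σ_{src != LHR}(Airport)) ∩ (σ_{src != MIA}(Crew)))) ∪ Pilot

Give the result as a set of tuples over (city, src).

σ[src != LHR]: keep tuples satisfying src != LHR → {(21, MIA, IAD), (35, MIA, ORD), (39, SF, SFO), (5, LA, IAD)}
σ[src != MIA]: keep tuples satisfying src != MIA → {(10, MIA, NRT), (13, BOS, LAX), (21, MIA, IAD), (23, SF, SEA), (24, SEA, SEA), (25, SEA, LHR), (30, ATL, BOS), (35, MIA, ORD), (36, MIA, BOS), (37, CHI, ATL), (5, LA, IAD), (8, DC, LHR), (9, MIA, BOS)}
Set intersection of the two operands is {(21, MIA, IAD), (35, MIA, ORD), (5, LA, IAD)}.
Keep only column(s) city, src: {(LA, IAD), (MIA, IAD), (MIA, ORD)}
Set union of the two operands is {(ATL, HND), (ATL, MIA), (DEN, MIA), (LA, IAD), (MIA, IAD), (MIA, ORD), (SF, JFK)}.

{(ATL, HND), (ATL, MIA), (DEN, MIA), (LA, IAD), (MIA, IAD), (MIA, ORD), (SF, JFK)}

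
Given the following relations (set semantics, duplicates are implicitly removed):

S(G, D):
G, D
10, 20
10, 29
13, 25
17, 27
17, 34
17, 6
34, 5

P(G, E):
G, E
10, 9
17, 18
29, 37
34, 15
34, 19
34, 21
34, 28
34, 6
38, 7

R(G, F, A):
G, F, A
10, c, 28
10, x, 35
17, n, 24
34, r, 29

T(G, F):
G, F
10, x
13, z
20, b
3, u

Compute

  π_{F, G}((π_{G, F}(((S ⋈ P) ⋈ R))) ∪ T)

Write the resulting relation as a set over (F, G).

{(b, 20), (c, 10), (n, 17), (r, 34), (u, 3), (x, 10), (z, 13)}

S ⋈ P (natural join on G): {(10, 20, 9), (10, 29, 9), (17, 27, 18), (17, 34, 18), (17, 6, 18), (34, 5, 15), (34, 5, 19), (34, 5, 21), (34, 5, 28), (34, 5, 6)}
(S ⋈ P) ⋈ R (natural join on G): {(10, 20, 9, c, 28), (10, 20, 9, x, 35), (10, 29, 9, c, 28), (10, 29, 9, x, 35), (17, 27, 18, n, 24), (17, 34, 18, n, 24), (17, 6, 18, n, 24), (34, 5, 15, r, 29), (34, 5, 19, r, 29), (34, 5, 21, r, 29), (34, 5, 28, r, 29), (34, 5, 6, r, 29)}
π_{G, F} gives {(10, c), (10, x), (17, n), (34, r)} (8 duplicate(s) eliminated).
Union: {(10, c), (10, x), (17, n), (34, r)} with {(10, x), (13, z), (20, b), (3, u)} → {(10, c), (10, x), (13, z), (17, n), (20, b), (3, u), (34, r)}
π_{F, G} gives {(b, 20), (c, 10), (n, 17), (r, 34), (u, 3), (x, 10), (z, 13)}.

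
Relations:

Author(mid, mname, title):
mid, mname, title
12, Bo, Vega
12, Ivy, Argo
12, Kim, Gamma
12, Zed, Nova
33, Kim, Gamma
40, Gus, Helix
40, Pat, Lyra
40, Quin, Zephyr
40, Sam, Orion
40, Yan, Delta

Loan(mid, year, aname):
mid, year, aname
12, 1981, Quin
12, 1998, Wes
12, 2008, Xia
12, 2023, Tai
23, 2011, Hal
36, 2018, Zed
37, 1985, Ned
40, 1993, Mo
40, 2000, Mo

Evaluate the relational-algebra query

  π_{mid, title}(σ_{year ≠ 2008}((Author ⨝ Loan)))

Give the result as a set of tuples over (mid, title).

Natural join on mid: {(12, Bo, Vega, 1981, Quin), (12, Bo, Vega, 1998, Wes), (12, Bo, Vega, 2008, Xia), (12, Bo, Vega, 2023, Tai), (12, Ivy, Argo, 1981, Quin), (12, Ivy, Argo, 1998, Wes), (12, Ivy, Argo, 2008, Xia), (12, Ivy, Argo, 2023, Tai), (12, Kim, Gamma, 1981, Quin), (12, Kim, Gamma, 1998, Wes), (12, Kim, Gamma, 2008, Xia), (12, Kim, Gamma, 2023, Tai), (12, Zed, Nova, 1981, Quin), (12, Zed, Nova, 1998, Wes), (12, Zed, Nova, 2008, Xia), (12, Zed, Nova, 2023, Tai), (40, Gus, Helix, 1993, Mo), (40, Gus, Helix, 2000, Mo), (40, Pat, Lyra, 1993, Mo), (40, Pat, Lyra, 2000, Mo), (40, Quin, Zephyr, 1993, Mo), (40, Quin, Zephyr, 2000, Mo), (40, Sam, Orion, 1993, Mo), (40, Sam, Orion, 2000, Mo), (40, Yan, Delta, 1993, Mo), (40, Yan, Delta, 2000, Mo)}
Filtering on year ≠ 2008 leaves {(12, Bo, Vega, 1981, Quin), (12, Bo, Vega, 1998, Wes), (12, Bo, Vega, 2023, Tai), (12, Ivy, Argo, 1981, Quin), (12, Ivy, Argo, 1998, Wes), (12, Ivy, Argo, 2023, Tai), (12, Kim, Gamma, 1981, Quin), (12, Kim, Gamma, 1998, Wes), (12, Kim, Gamma, 2023, Tai), (12, Zed, Nova, 1981, Quin), (12, Zed, Nova, 1998, Wes), (12, Zed, Nova, 2023, Tai), (40, Gus, Helix, 1993, Mo), (40, Gus, Helix, 2000, Mo), (40, Pat, Lyra, 1993, Mo), (40, Pat, Lyra, 2000, Mo), (40, Quin, Zephyr, 1993, Mo), (40, Quin, Zephyr, 2000, Mo), (40, Sam, Orion, 1993, Mo), (40, Sam, Orion, 2000, Mo), (40, Yan, Delta, 1993, Mo), (40, Yan, Delta, 2000, Mo)}.
π_{mid, title} gives {(12, Argo), (12, Gamma), (12, Nova), (12, Vega), (40, Delta), (40, Helix), (40, Lyra), (40, Orion), (40, Zephyr)} (13 duplicate(s) eliminated).

{(12, Argo), (12, Gamma), (12, Nova), (12, Vega), (40, Delta), (40, Helix), (40, Lyra), (40, Orion), (40, Zephyr)}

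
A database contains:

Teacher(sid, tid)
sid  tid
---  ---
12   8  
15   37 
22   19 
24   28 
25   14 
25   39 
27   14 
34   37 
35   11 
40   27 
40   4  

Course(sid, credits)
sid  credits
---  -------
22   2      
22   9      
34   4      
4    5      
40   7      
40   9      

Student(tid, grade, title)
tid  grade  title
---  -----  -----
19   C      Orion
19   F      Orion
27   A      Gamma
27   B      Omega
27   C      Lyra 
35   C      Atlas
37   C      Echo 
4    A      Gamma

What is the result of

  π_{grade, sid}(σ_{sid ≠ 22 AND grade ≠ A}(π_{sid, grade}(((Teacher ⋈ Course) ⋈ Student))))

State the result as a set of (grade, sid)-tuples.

{(B, 40), (C, 34), (C, 40)}

Natural join on sid: {(22, 19, 2), (22, 19, 9), (34, 37, 4), (40, 27, 7), (40, 27, 9), (40, 4, 7), (40, 4, 9)}
Natural join on tid: {(22, 19, 2, C, Orion), (22, 19, 2, F, Orion), (22, 19, 9, C, Orion), (22, 19, 9, F, Orion), (34, 37, 4, C, Echo), (40, 27, 7, A, Gamma), (40, 27, 7, B, Omega), (40, 27, 7, C, Lyra), (40, 27, 9, A, Gamma), (40, 27, 9, B, Omega), (40, 27, 9, C, Lyra), (40, 4, 7, A, Gamma), (40, 4, 9, A, Gamma)}
π_{sid, grade} gives {(22, C), (22, F), (34, C), (40, A), (40, B), (40, C)} (7 duplicate(s) eliminated).
Selection sid ≠ 22 AND grade ≠ A: {(34, C), (40, B), (40, C)}
π_{grade, sid} gives {(B, 40), (C, 34), (C, 40)}.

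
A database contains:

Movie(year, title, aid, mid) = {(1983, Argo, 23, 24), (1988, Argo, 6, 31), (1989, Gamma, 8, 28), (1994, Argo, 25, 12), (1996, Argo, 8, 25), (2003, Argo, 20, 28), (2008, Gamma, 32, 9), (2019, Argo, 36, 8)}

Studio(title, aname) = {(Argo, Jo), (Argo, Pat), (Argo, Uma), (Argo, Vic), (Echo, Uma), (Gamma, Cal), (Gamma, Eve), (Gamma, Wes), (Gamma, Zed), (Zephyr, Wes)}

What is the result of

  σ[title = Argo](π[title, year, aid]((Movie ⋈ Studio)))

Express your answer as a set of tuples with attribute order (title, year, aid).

{(Argo, 1983, 23), (Argo, 1988, 6), (Argo, 1994, 25), (Argo, 1996, 8), (Argo, 2003, 20), (Argo, 2019, 36)}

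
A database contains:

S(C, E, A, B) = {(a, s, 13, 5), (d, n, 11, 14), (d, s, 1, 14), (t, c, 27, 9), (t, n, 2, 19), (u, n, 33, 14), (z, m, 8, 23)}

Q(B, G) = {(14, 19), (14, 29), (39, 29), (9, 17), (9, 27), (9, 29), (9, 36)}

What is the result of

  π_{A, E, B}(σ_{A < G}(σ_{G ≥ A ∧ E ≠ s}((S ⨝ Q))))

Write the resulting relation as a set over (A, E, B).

S ⋈ Q (natural join on B): {(d, n, 11, 14, 19), (d, n, 11, 14, 29), (d, s, 1, 14, 19), (d, s, 1, 14, 29), (t, c, 27, 9, 17), (t, c, 27, 9, 27), (t, c, 27, 9, 29), (t, c, 27, 9, 36), (u, n, 33, 14, 19), (u, n, 33, 14, 29)}
σ[G ≥ A ∧ E ≠ s]: keep tuples satisfying G ≥ A ∧ E ≠ s → {(d, n, 11, 14, 19), (d, n, 11, 14, 29), (t, c, 27, 9, 27), (t, c, 27, 9, 29), (t, c, 27, 9, 36)}
σ[A < G]: keep tuples satisfying A < G → {(d, n, 11, 14, 19), (d, n, 11, 14, 29), (t, c, 27, 9, 29), (t, c, 27, 9, 36)}
Keep only column(s) A, E, B (2 duplicate(s) eliminated): {(11, n, 14), (27, c, 9)}

{(11, n, 14), (27, c, 9)}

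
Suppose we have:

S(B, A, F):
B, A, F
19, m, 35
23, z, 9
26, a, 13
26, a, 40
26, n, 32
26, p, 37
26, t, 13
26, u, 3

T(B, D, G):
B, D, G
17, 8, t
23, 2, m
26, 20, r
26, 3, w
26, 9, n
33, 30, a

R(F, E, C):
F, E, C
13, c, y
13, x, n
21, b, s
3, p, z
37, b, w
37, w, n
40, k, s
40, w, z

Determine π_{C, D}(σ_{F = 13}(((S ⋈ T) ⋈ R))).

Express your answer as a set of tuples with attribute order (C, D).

{(n, 20), (n, 3), (n, 9), (y, 20), (y, 3), (y, 9)}

Natural join on B: {(23, z, 9, 2, m), (26, a, 13, 20, r), (26, a, 13, 3, w), (26, a, 13, 9, n), (26, a, 40, 20, r), (26, a, 40, 3, w), (26, a, 40, 9, n), (26, n, 32, 20, r), (26, n, 32, 3, w), (26, n, 32, 9, n), (26, p, 37, 20, r), (26, p, 37, 3, w), (26, p, 37, 9, n), (26, t, 13, 20, r), (26, t, 13, 3, w), (26, t, 13, 9, n), (26, u, 3, 20, r), (26, u, 3, 3, w), (26, u, 3, 9, n)}
Natural join on F: {(26, a, 13, 20, r, c, y), (26, a, 13, 20, r, x, n), (26, a, 13, 3, w, c, y), (26, a, 13, 3, w, x, n), (26, a, 13, 9, n, c, y), (26, a, 13, 9, n, x, n), (26, a, 40, 20, r, k, s), (26, a, 40, 20, r, w, z), (26, a, 40, 3, w, k, s), (26, a, 40, 3, w, w, z), (26, a, 40, 9, n, k, s), (26, a, 40, 9, n, w, z), (26, p, 37, 20, r, b, w), (26, p, 37, 20, r, w, n), (26, p, 37, 3, w, b, w), (26, p, 37, 3, w, w, n), (26, p, 37, 9, n, b, w), (26, p, 37, 9, n, w, n), (26, t, 13, 20, r, c, y), (26, t, 13, 20, r, x, n), (26, t, 13, 3, w, c, y), (26, t, 13, 3, w, x, n), (26, t, 13, 9, n, c, y), (26, t, 13, 9, n, x, n), (26, u, 3, 20, r, p, z), (26, u, 3, 3, w, p, z), (26, u, 3, 9, n, p, z)}
Selection F = 13: {(26, a, 13, 20, r, c, y), (26, a, 13, 20, r, x, n), (26, a, 13, 3, w, c, y), (26, a, 13, 3, w, x, n), (26, a, 13, 9, n, c, y), (26, a, 13, 9, n, x, n), (26, t, 13, 20, r, c, y), (26, t, 13, 20, r, x, n), (26, t, 13, 3, w, c, y), (26, t, 13, 3, w, x, n), (26, t, 13, 9, n, c, y), (26, t, 13, 9, n, x, n)}
π_{C, D} gives {(n, 20), (n, 3), (n, 9), (y, 20), (y, 3), (y, 9)} (6 duplicate(s) eliminated).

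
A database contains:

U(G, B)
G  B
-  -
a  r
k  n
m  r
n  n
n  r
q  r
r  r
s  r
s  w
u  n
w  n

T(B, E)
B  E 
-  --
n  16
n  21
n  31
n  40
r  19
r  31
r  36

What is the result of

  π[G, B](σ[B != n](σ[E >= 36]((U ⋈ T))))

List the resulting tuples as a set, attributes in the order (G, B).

Joining U and T on B yields {(a, r, 19), (a, r, 31), (a, r, 36), (k, n, 16), (k, n, 21), (k, n, 31), (k, n, 40), (m, r, 19), (m, r, 31), (m, r, 36), (n, n, 16), (n, n, 21), (n, n, 31), (n, n, 40), (n, r, 19), (n, r, 31), (n, r, 36), (q, r, 19), (q, r, 31), (q, r, 36), (r, r, 19), (r, r, 31), (r, r, 36), (s, r, 19), (s, r, 31), (s, r, 36), (u, n, 16), (u, n, 21), (u, n, 31), (u, n, 40), (w, n, 16), (w, n, 21), (w, n, 31), (w, n, 40)}.
Apply σ_{E >= 36}; surviving tuples: {(a, r, 36), (k, n, 40), (m, r, 36), (n, n, 40), (n, r, 36), (q, r, 36), (r, r, 36), (s, r, 36), (u, n, 40), (w, n, 40)}
Apply σ_{B != n}; surviving tuples: {(a, r, 36), (m, r, 36), (n, r, 36), (q, r, 36), (r, r, 36), (s, r, 36)}
π[G, B]: project onto (G, B) → {(a, r), (m, r), (n, r), (q, r), (r, r), (s, r)}

{(a, r), (m, r), (n, r), (q, r), (r, r), (s, r)}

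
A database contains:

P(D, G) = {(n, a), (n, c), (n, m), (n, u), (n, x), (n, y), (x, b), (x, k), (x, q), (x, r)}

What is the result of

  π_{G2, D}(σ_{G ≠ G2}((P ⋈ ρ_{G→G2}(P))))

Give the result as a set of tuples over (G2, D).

ρ[G→G2]: schema becomes (D, G2); tuples unchanged.
Natural join on D: {(n, a, a), (n, a, c), (n, a, m), (n, a, u), (n, a, x), (n, a, y), (n, c, a), (n, c, c), (n, c, m), (n, c, u), (n, c, x), (n, c, y), (n, m, a), (n, m, c), (n, m, m), (n, m, u), (n, m, x), (n, m, y), (n, u, a), (n, u, c), (n, u, m), (n, u, u), (n, u, x), (n, u, y), (n, x, a), (n, x, c), (n, x, m), (n, x, u), (n, x, x), (n, x, y), (n, y, a), (n, y, c), (n, y, m), (n, y, u), (n, y, x), (n, y, y), (x, b, b), (x, b, k), (x, b, q), (x, b, r), (x, k, b), (x, k, k), (x, k, q), (x, k, r), (x, q, b), (x, q, k), (x, q, q), (x, q, r), (x, r, b), (x, r, k), (x, r, q), (x, r, r)}
Selection G ≠ G2: {(n, a, c), (n, a, m), (n, a, u), (n, a, x), (n, a, y), (n, c, a), (n, c, m), (n, c, u), (n, c, x), (n, c, y), (n, m, a), (n, m, c), (n, m, u), (n, m, x), (n, m, y), (n, u, a), (n, u, c), (n, u, m), (n, u, x), (n, u, y), (n, x, a), (n, x, c), (n, x, m), (n, x, u), (n, x, y), (n, y, a), (n, y, c), (n, y, m), (n, y, u), (n, y, x), (x, b, k), (x, b, q), (x, b, r), (x, k, b), (x, k, q), (x, k, r), (x, q, b), (x, q, k), (x, q, r), (x, r, b), (x, r, k), (x, r, q)}
Keep only column(s) G2, D (32 duplicate(s) eliminated): {(a, n), (b, x), (c, n), (k, x), (m, n), (q, x), (r, x), (u, n), (x, n), (y, n)}

{(a, n), (b, x), (c, n), (k, x), (m, n), (q, x), (r, x), (u, n), (x, n), (y, n)}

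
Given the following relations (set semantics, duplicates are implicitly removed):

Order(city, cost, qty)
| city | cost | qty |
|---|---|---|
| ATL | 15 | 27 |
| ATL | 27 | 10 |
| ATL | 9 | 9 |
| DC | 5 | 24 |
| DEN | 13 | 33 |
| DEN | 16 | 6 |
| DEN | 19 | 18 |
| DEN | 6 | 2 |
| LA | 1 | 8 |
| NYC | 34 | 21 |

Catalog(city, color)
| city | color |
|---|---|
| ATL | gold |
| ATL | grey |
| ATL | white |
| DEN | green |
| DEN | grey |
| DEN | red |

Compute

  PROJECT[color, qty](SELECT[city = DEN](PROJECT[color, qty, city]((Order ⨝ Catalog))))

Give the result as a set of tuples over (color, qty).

Natural join on city: {(ATL, 15, 27, gold), (ATL, 15, 27, grey), (ATL, 15, 27, white), (ATL, 27, 10, gold), (ATL, 27, 10, grey), (ATL, 27, 10, white), (ATL, 9, 9, gold), (ATL, 9, 9, grey), (ATL, 9, 9, white), (DEN, 13, 33, green), (DEN, 13, 33, grey), (DEN, 13, 33, red), (DEN, 16, 6, green), (DEN, 16, 6, grey), (DEN, 16, 6, red), (DEN, 19, 18, green), (DEN, 19, 18, grey), (DEN, 19, 18, red), (DEN, 6, 2, green), (DEN, 6, 2, grey), (DEN, 6, 2, red)}
π_{color, qty, city} gives {(gold, 10, ATL), (gold, 27, ATL), (gold, 9, ATL), (green, 18, DEN), (green, 2, DEN), (green, 33, DEN), (green, 6, DEN), (grey, 10, ATL), (grey, 18, DEN), (grey, 2, DEN), (grey, 27, ATL), (grey, 33, DEN), (grey, 6, DEN), (grey, 9, ATL), (red, 18, DEN), (red, 2, DEN), (red, 33, DEN), (red, 6, DEN), (white, 10, ATL), (white, 27, ATL), (white, 9, ATL)}.
Apply σ_{city = DEN}; surviving tuples: {(green, 18, DEN), (green, 2, DEN), (green, 33, DEN), (green, 6, DEN), (grey, 18, DEN), (grey, 2, DEN), (grey, 33, DEN), (grey, 6, DEN), (red, 18, DEN), (red, 2, DEN), (red, 33, DEN), (red, 6, DEN)}
π_{color, qty} gives {(green, 18), (green, 2), (green, 33), (green, 6), (grey, 18), (grey, 2), (grey, 33), (grey, 6), (red, 18), (red, 2), (red, 33), (red, 6)}.

{(green, 18), (green, 2), (green, 33), (green, 6), (grey, 18), (grey, 2), (grey, 33), (grey, 6), (red, 18), (red, 2), (red, 33), (red, 6)}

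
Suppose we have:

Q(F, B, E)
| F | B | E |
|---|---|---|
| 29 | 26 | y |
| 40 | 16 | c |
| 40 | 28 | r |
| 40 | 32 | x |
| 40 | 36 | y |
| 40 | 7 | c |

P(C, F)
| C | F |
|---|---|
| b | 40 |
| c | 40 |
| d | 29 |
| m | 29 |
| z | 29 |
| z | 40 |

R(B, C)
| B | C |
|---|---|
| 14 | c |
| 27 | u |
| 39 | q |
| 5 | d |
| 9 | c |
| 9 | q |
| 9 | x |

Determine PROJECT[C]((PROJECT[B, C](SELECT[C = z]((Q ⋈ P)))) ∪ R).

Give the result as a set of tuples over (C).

{c, d, q, u, x, z}

Joining Q and P on F yields {(29, 26, y, d), (29, 26, y, m), (29, 26, y, z), (40, 16, c, b), (40, 16, c, c), (40, 16, c, z), (40, 28, r, b), (40, 28, r, c), (40, 28, r, z), (40, 32, x, b), (40, 32, x, c), (40, 32, x, z), (40, 36, y, b), (40, 36, y, c), (40, 36, y, z), (40, 7, c, b), (40, 7, c, c), (40, 7, c, z)}.
Selection C = z: {(29, 26, y, z), (40, 16, c, z), (40, 28, r, z), (40, 32, x, z), (40, 36, y, z), (40, 7, c, z)}
π_{B, C} gives {(16, z), (26, z), (28, z), (32, z), (36, z), (7, z)}.
Taking the union: {(14, c), (16, z), (26, z), (27, u), (28, z), (32, z), (36, z), (39, q), (5, d), (7, z), (9, c), (9, q), (9, x)}
π_{C} gives {c, d, q, u, x, z} (7 duplicate(s) eliminated).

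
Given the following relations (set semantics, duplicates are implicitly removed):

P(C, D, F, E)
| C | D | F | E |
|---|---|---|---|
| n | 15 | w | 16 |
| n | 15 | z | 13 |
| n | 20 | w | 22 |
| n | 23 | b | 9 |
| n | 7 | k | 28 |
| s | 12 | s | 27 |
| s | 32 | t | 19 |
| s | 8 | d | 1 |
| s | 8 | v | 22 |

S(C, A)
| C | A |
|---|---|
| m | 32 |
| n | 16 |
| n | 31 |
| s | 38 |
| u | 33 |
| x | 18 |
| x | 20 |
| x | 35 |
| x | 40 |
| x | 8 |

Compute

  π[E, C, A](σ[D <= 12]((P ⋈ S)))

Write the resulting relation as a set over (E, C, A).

P ⋈ S (natural join on C): {(n, 15, w, 16, 16), (n, 15, w, 16, 31), (n, 15, z, 13, 16), (n, 15, z, 13, 31), (n, 20, w, 22, 16), (n, 20, w, 22, 31), (n, 23, b, 9, 16), (n, 23, b, 9, 31), (n, 7, k, 28, 16), (n, 7, k, 28, 31), (s, 12, s, 27, 38), (s, 32, t, 19, 38), (s, 8, d, 1, 38), (s, 8, v, 22, 38)}
Filtering on D <= 12 leaves {(n, 7, k, 28, 16), (n, 7, k, 28, 31), (s, 12, s, 27, 38), (s, 8, d, 1, 38), (s, 8, v, 22, 38)}.
π[E, C, A]: project onto (E, C, A) → {(1, s, 38), (22, s, 38), (27, s, 38), (28, n, 16), (28, n, 31)}

{(1, s, 38), (22, s, 38), (27, s, 38), (28, n, 16), (28, n, 31)}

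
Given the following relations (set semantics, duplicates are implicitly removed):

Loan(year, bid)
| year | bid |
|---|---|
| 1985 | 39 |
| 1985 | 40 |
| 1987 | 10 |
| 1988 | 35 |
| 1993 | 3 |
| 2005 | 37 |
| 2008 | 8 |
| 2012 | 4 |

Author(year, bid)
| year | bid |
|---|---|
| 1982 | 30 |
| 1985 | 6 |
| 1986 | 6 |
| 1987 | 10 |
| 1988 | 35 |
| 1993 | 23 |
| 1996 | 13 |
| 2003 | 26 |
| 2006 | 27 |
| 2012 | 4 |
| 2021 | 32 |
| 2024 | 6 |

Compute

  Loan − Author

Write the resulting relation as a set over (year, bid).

{(1985, 39), (1985, 40), (1993, 3), (2005, 37), (2008, 8)}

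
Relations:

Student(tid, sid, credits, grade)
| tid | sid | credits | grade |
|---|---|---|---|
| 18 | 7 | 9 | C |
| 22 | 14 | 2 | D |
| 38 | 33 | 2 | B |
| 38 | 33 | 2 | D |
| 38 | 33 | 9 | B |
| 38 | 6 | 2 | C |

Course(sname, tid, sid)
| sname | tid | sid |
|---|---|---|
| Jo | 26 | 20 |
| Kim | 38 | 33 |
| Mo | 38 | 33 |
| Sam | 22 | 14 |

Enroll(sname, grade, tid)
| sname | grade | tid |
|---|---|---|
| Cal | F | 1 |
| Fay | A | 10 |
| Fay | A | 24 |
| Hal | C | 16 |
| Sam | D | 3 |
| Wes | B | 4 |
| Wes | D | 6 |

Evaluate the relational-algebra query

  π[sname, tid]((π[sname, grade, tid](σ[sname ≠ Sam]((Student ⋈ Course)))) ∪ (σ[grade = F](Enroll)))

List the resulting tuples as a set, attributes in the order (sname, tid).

Joining Student and Course on tid, sid yields {(22, 14, 2, D, Sam), (38, 33, 2, B, Kim), (38, 33, 2, B, Mo), (38, 33, 2, D, Kim), (38, 33, 2, D, Mo), (38, 33, 9, B, Kim), (38, 33, 9, B, Mo)}.
Apply σ_{sname ≠ Sam}; surviving tuples: {(38, 33, 2, B, Kim), (38, 33, 2, B, Mo), (38, 33, 2, D, Kim), (38, 33, 2, D, Mo), (38, 33, 9, B, Kim), (38, 33, 9, B, Mo)}
Keep only column(s) sname, grade, tid (2 duplicate(s) eliminated): {(Kim, B, 38), (Kim, D, 38), (Mo, B, 38), (Mo, D, 38)}
Apply σ_{grade = F}; surviving tuples: {(Cal, F, 1)}
Union: {(Kim, B, 38), (Kim, D, 38), (Mo, B, 38), (Mo, D, 38)} with {(Cal, F, 1)} → {(Cal, F, 1), (Kim, B, 38), (Kim, D, 38), (Mo, B, 38), (Mo, D, 38)}
Keep only column(s) sname, tid (2 duplicate(s) eliminated): {(Cal, 1), (Kim, 38), (Mo, 38)}

{(Cal, 1), (Kim, 38), (Mo, 38)}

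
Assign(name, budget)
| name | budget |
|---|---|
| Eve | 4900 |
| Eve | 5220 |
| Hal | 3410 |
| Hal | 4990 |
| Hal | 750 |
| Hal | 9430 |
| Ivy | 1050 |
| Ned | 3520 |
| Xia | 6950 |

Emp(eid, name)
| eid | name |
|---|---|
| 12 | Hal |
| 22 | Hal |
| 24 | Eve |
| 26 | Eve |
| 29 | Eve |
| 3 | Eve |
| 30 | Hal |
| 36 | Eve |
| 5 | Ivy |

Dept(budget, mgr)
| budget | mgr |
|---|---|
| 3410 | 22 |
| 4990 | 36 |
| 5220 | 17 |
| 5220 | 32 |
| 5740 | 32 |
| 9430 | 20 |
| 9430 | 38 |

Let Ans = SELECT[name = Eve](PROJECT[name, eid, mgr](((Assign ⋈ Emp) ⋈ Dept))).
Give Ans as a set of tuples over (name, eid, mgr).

Assign ⋈ Emp (natural join on name): {(Eve, 4900, 24), (Eve, 4900, 26), (Eve, 4900, 29), (Eve, 4900, 3), (Eve, 4900, 36), (Eve, 5220, 24), (Eve, 5220, 26), (Eve, 5220, 29), (Eve, 5220, 3), (Eve, 5220, 36), (Hal, 3410, 12), (Hal, 3410, 22), (Hal, 3410, 30), (Hal, 4990, 12), (Hal, 4990, 22), (Hal, 4990, 30), (Hal, 750, 12), (Hal, 750, 22), (Hal, 750, 30), (Hal, 9430, 12), (Hal, 9430, 22), (Hal, 9430, 30), (Ivy, 1050, 5)}
(Assign ⋈ Emp) ⋈ Dept (natural join on budget): {(Eve, 5220, 24, 17), (Eve, 5220, 24, 32), (Eve, 5220, 26, 17), (Eve, 5220, 26, 32), (Eve, 5220, 29, 17), (Eve, 5220, 29, 32), (Eve, 5220, 3, 17), (Eve, 5220, 3, 32), (Eve, 5220, 36, 17), (Eve, 5220, 36, 32), (Hal, 3410, 12, 22), (Hal, 3410, 22, 22), (Hal, 3410, 30, 22), (Hal, 4990, 12, 36), (Hal, 4990, 22, 36), (Hal, 4990, 30, 36), (Hal, 9430, 12, 20), (Hal, 9430, 12, 38), (Hal, 9430, 22, 20), (Hal, 9430, 22, 38), (Hal, 9430, 30, 20), (Hal, 9430, 30, 38)}
Keep only column(s) name, eid, mgr: {(Eve, 24, 17), (Eve, 24, 32), (Eve, 26, 17), (Eve, 26, 32), (Eve, 29, 17), (Eve, 29, 32), (Eve, 3, 17), (Eve, 3, 32), (Eve, 36, 17), (Eve, 36, 32), (Hal, 12, 20), (Hal, 12, 22), (Hal, 12, 36), (Hal, 12, 38), (Hal, 22, 20), (Hal, 22, 22), (Hal, 22, 36), (Hal, 22, 38), (Hal, 30, 20), (Hal, 30, 22), (Hal, 30, 36), (Hal, 30, 38)}
Filtering on name = Eve leaves {(Eve, 24, 17), (Eve, 24, 32), (Eve, 26, 17), (Eve, 26, 32), (Eve, 29, 17), (Eve, 29, 32), (Eve, 3, 17), (Eve, 3, 32), (Eve, 36, 17), (Eve, 36, 32)}.

{(Eve, 24, 17), (Eve, 24, 32), (Eve, 26, 17), (Eve, 26, 32), (Eve, 29, 17), (Eve, 29, 32), (Eve, 3, 17), (Eve, 3, 32), (Eve, 36, 17), (Eve, 36, 32)}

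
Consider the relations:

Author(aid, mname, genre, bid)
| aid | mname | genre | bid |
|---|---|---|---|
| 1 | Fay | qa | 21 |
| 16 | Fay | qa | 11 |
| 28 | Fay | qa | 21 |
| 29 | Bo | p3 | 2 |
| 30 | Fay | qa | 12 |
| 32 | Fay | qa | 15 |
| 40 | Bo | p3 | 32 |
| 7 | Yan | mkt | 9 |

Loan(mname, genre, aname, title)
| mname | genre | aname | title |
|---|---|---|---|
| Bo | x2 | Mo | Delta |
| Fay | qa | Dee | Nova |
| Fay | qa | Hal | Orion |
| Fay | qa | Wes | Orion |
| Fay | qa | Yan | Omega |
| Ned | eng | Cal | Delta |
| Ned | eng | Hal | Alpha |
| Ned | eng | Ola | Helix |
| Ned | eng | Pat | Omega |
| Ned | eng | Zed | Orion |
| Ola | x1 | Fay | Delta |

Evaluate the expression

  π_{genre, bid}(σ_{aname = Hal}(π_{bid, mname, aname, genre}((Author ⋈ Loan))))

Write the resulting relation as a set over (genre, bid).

Natural join on mname, genre: {(1, Fay, qa, 21, Dee, Nova), (1, Fay, qa, 21, Hal, Orion), (1, Fay, qa, 21, Wes, Orion), (1, Fay, qa, 21, Yan, Omega), (16, Fay, qa, 11, Dee, Nova), (16, Fay, qa, 11, Hal, Orion), (16, Fay, qa, 11, Wes, Orion), (16, Fay, qa, 11, Yan, Omega), (28, Fay, qa, 21, Dee, Nova), (28, Fay, qa, 21, Hal, Orion), (28, Fay, qa, 21, Wes, Orion), (28, Fay, qa, 21, Yan, Omega), (30, Fay, qa, 12, Dee, Nova), (30, Fay, qa, 12, Hal, Orion), (30, Fay, qa, 12, Wes, Orion), (30, Fay, qa, 12, Yan, Omega), (32, Fay, qa, 15, Dee, Nova), (32, Fay, qa, 15, Hal, Orion), (32, Fay, qa, 15, Wes, Orion), (32, Fay, qa, 15, Yan, Omega)}
π[bid, mname, aname, genre]: project onto (bid, mname, aname, genre) (4 duplicate(s) eliminated) → {(11, Fay, Dee, qa), (11, Fay, Hal, qa), (11, Fay, Wes, qa), (11, Fay, Yan, qa), (12, Fay, Dee, qa), (12, Fay, Hal, qa), (12, Fay, Wes, qa), (12, Fay, Yan, qa), (15, Fay, Dee, qa), (15, Fay, Hal, qa), (15, Fay, Wes, qa), (15, Fay, Yan, qa), (21, Fay, Dee, qa), (21, Fay, Hal, qa), (21, Fay, Wes, qa), (21, Fay, Yan, qa)}
σ[aname = Hal]: keep tuples satisfying aname = Hal → {(11, Fay, Hal, qa), (12, Fay, Hal, qa), (15, Fay, Hal, qa), (21, Fay, Hal, qa)}
π[genre, bid]: project onto (genre, bid) → {(qa, 11), (qa, 12), (qa, 15), (qa, 21)}

{(qa, 11), (qa, 12), (qa, 15), (qa, 21)}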